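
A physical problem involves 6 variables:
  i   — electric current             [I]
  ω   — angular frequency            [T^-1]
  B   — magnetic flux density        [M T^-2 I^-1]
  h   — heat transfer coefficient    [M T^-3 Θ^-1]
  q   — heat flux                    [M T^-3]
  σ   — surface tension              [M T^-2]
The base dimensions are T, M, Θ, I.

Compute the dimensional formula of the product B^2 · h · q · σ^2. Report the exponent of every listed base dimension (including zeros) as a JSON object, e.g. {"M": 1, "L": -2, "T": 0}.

{"T": -14, "M": 6, "Θ": -1, "I": -2}

Dimensional matrix (T×M×Θ×I by i×ω×B×h×q×σ):
  T: [ 0 -1 -2 -3 -3 -2]
  M: [ 0  0  1  1  1  1]
  Θ: [ 0  0  0 -1  0  0]
  I: [ 1  0 -1  0  0  0]
  [T]: (2)·-2+(1)·-3+(1)·-3+(2)·-2 = -14
  [M]: (2)·1+(1)·1+(1)·1+(2)·1 = 6
  [Θ]: (2)·0+(1)·-1+(1)·0+(2)·0 = -1
  [I]: (2)·-1+(1)·0+(1)·0+(2)·0 = -2
⇒ T^-14 M^6 Θ^-1 I^-2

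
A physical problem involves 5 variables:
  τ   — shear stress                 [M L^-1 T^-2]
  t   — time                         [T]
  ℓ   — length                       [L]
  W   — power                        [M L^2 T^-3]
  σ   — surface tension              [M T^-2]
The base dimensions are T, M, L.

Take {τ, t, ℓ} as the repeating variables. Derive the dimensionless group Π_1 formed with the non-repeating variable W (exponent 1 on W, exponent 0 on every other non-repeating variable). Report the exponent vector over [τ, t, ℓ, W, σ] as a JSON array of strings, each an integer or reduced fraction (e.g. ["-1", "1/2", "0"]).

Dimensional matrix (T×M×L by τ×t×ℓ×W×σ):
  T: [-2  1  0 -3 -2]
  M: [ 1  0  0  1  1]
  L: [-1  0  1  2  0]
Echelon form has 3 nonzero rows (pivots: τ,t,ℓ)
Pivot set = {τ,t,ℓ}, free = {W,σ}
RREF:
  r0: [   1    0    0    1    1]
  r1: [   0    1    0   -1    0]
  r2: [   0    0    1    3    1]
Fix exponent of W at 1, σ at 0; solve each RREF row for its pivot's exponent:
  r0: exp(τ) + (1)·1 = 0 ⇒ exp(τ) = -1
  r1: exp(t) + (-1)·1 = 0 ⇒ exp(t) = 1
  r2: exp(ℓ) + (3)·1 = 0 ⇒ exp(ℓ) = -3
Π_1 = τ^-1 · t · ℓ^-3 · W

["-1", "1", "-3", "1", "0"]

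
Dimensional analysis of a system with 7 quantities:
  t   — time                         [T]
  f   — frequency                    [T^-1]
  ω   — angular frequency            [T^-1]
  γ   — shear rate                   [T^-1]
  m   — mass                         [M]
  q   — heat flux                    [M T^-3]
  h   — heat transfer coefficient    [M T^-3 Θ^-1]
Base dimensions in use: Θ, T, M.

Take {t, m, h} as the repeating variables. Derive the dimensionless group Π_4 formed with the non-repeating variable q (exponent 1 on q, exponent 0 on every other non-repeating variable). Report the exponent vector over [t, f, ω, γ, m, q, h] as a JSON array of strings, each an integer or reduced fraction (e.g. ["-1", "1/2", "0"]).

Write exponents as rows Θ,T,M / cols t,f,ω,γ,m,q,h:
  Θ: [ 0  0  0  0  0  0 -1]
  T: [ 1 -1 -1 -1  0 -3 -3]
  M: [ 0  0  0  0  1  1  1]
RREF → pivots at {t,m,h} ⇒ r = 3
Pivot set = {t,m,h}, free = {f,ω,γ,q}
RREF:
  r0: [   1   -1   -1   -1    0   -3    0]
  r1: [   0    0    0    0    1    1    0]
  r2: [   0    0    0    0    0    0    1]
Fix exponent of q at 1, f at 0, ω at 0, γ at 0; solve each RREF row for its pivot's exponent:
  r0: exp(t) + (-3)·1 = 0 ⇒ exp(t) = 3
  r1: exp(m) + (1)·1 = 0 ⇒ exp(m) = -1
  r2: exp(h) + (0)·1 = 0 ⇒ exp(h) = 0
Π_4 = t^3 · m^-1 · q

["3", "0", "0", "0", "-1", "1", "0"]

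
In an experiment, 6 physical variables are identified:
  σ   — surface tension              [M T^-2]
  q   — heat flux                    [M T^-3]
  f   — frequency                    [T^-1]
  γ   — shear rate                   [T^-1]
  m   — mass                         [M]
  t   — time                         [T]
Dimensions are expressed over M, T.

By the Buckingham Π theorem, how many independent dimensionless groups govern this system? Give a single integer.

Write exponents as rows M,T / cols σ,q,f,γ,m,t:
  M: [ 1  1  0  0  1  0]
  T: [-2 -3 -1 -1  0  1]
Echelon form has 2 nonzero rows (pivots: σ,q)
6 vars − rank 2 = 4 Π groups

4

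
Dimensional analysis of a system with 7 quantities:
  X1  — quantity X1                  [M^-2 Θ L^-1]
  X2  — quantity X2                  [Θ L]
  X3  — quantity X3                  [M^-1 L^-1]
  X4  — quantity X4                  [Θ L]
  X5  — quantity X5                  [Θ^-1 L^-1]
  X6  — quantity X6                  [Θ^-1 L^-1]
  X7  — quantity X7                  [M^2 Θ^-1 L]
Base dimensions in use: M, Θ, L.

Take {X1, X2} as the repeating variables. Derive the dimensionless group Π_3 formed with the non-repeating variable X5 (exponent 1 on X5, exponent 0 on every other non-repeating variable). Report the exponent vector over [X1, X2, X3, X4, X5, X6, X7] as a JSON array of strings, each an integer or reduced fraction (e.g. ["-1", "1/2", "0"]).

["0", "1", "0", "0", "1", "0", "0"]

Write exponents as rows M,Θ,L / cols X1,X2,X3,X4,X5,X6,X7:
  M: [-2  0 -1  0  0  0  2]
  Θ: [ 1  1  0  1 -1 -1 -1]
  L: [-1  1 -1  1 -1 -1  1]
RREF → pivots at {X1,X2} ⇒ r = 2
Repeat: X1,X2; free: X3,X4,X5,X6,X7
RREF:
  r0: [   1    0  1/2    0    0    0   -1]
  r1: [   0    1 -1/2    1   -1   -1    0]
  r2: [   0    0    0    0    0    0    0]
Fix exponent of X5 at 1, X3 at 0, X4 at 0, X6 at 0, X7 at 0; solve each RREF row for its pivot's exponent:
  r0: exp(X1) + (0)·1 = 0 ⇒ exp(X1) = 0
  r1: exp(X2) + (-1)·1 = 0 ⇒ exp(X2) = 1
Π_3 = X2 · X5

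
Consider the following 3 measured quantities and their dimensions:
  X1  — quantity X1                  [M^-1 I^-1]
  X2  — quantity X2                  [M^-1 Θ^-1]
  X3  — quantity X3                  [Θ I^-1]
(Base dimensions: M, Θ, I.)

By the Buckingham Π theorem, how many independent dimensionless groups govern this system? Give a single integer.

1

Write exponents as rows M,Θ,I / cols X1,X2,X3:
  M: [-1 -1  0]
  Θ: [ 0 -1  1]
  I: [-1  0 -1]
Echelon form has 2 nonzero rows (pivots: X1,X2)
3 vars − rank 2 = 1 Π group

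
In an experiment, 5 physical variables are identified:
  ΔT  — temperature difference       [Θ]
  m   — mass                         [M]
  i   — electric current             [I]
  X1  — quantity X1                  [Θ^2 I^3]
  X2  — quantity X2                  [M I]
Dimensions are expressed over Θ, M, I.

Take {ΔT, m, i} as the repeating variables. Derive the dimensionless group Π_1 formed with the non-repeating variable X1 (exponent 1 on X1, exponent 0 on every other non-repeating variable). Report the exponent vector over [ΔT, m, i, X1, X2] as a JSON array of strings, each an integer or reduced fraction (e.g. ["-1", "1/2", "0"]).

Dimensional matrix (Θ×M×I by ΔT×m×i×X1×X2):
  Θ: [ 1  0  0  2  0]
  M: [ 0  1  0  0  1]
  I: [ 0  0  1  3  1]
RREF → pivots at {ΔT,m,i} ⇒ r = 3
Repeat: ΔT,m,i; free: X1,X2
RREF:
  r0: [   1    0    0    2    0]
  r1: [   0    1    0    0    1]
  r2: [   0    0    1    3    1]
Fix exponent of X1 at 1, X2 at 0; solve each RREF row for its pivot's exponent:
  r0: exp(ΔT) + (2)·1 = 0 ⇒ exp(ΔT) = -2
  r1: exp(m) + (0)·1 = 0 ⇒ exp(m) = 0
  r2: exp(i) + (3)·1 = 0 ⇒ exp(i) = -3
Π_1 = ΔT^-2 · i^-3 · X1

["-2", "0", "-3", "1", "0"]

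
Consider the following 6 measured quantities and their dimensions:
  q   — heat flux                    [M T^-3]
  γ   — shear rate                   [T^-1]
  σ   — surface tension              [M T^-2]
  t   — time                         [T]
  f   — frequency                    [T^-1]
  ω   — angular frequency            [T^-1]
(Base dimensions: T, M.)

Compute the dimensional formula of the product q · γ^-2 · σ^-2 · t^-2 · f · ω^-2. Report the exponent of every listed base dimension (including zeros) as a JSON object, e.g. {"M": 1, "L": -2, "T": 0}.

{"T": 2, "M": -1}

Exponent matrix [T,M] × [q,γ,σ,t,f,ω]:
  T: [-3 -1 -2  1 -1 -1]
  M: [ 1  0  1  0  0  0]
  [T]: (1)·-3+(-2)·-1+(-2)·-2+(-2)·1+(1)·-1+(-2)·-1 = 2
  [M]: (1)·1+(-2)·0+(-2)·1+(-2)·0+(1)·0+(-2)·0 = -1
⇒ T^2 M^-1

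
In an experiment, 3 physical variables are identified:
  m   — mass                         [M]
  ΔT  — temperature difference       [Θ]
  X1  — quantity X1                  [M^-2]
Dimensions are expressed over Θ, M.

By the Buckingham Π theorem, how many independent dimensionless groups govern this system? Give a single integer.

Dimensional matrix (Θ×M by m×ΔT×X1):
  Θ: [ 0  1  0]
  M: [ 1  0 -2]
Echelon form has 2 nonzero rows (pivots: m,ΔT)
n=3, r=2 ⇒ 1 dimensionless group

1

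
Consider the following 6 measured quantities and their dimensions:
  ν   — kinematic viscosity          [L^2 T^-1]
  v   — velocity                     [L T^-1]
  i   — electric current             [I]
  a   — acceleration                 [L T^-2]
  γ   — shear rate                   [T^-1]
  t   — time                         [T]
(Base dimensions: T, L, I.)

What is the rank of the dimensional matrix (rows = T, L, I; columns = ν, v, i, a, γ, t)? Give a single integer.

3

Write exponents as rows T,L,I / cols ν,v,i,a,γ,t:
  T: [-1 -1  0 -2 -1  1]
  L: [ 2  1  0  1  0  0]
  I: [ 0  0  1  0  0  0]
Row reduction gives pivot columns ν,v,i; rank = 3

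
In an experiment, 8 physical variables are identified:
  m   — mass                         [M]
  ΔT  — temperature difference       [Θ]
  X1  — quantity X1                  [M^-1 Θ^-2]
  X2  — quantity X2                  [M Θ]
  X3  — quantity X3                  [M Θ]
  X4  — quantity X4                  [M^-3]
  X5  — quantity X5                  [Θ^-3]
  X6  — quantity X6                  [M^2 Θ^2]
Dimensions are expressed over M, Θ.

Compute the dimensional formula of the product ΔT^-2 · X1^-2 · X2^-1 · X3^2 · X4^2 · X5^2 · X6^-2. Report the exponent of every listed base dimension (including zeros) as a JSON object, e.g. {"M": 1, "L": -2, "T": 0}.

Dimensional matrix (M×Θ by m×ΔT×X1×X2×X3×X4×X5×X6):
  M: [ 1  0 -1  1  1 -3  0  2]
  Θ: [ 0  1 -2  1  1  0 -3  2]
  [M]: (-2)·0+(-2)·-1+(-1)·1+(2)·1+(2)·-3+(2)·0+(-2)·2 = -7
  [Θ]: (-2)·1+(-2)·-2+(-1)·1+(2)·1+(2)·0+(2)·-3+(-2)·2 = -7
⇒ M^-7 Θ^-7

{"M": -7, "Θ": -7}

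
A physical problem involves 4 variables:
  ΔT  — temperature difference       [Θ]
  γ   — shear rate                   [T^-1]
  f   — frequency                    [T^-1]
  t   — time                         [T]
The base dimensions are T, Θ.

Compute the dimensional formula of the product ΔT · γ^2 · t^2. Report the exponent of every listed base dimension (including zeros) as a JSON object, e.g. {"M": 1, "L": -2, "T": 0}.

Write exponents as rows T,Θ / cols ΔT,γ,f,t:
  T: [ 0 -1 -1  1]
  Θ: [ 1  0  0  0]
  [T]: (1)·0+(2)·-1+(2)·1 = 0
  [Θ]: (1)·1+(2)·0+(2)·0 = 1
⇒ Θ

{"T": 0, "Θ": 1}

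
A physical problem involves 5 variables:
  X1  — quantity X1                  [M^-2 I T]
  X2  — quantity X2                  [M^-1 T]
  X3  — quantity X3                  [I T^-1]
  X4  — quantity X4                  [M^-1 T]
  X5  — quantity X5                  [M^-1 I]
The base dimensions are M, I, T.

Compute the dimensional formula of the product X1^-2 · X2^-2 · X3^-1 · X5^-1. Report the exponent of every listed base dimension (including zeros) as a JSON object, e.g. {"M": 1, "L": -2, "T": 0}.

{"M": 7, "I": -4, "T": -3}

Write exponents as rows M,I,T / cols X1,X2,X3,X4,X5:
  M: [-2 -1  0 -1 -1]
  I: [ 1  0  1  0  1]
  T: [ 1  1 -1  1  0]
  [M]: (-2)·-2+(-2)·-1+(-1)·0+(-1)·-1 = 7
  [I]: (-2)·1+(-2)·0+(-1)·1+(-1)·1 = -4
  [T]: (-2)·1+(-2)·1+(-1)·-1+(-1)·0 = -3
⇒ M^7 I^-4 T^-3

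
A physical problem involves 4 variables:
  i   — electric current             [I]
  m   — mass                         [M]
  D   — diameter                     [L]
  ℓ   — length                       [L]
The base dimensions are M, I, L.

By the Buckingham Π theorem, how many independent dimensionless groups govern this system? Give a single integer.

Dimensional matrix (M×I×L by i×m×D×ℓ):
  M: [ 0  1  0  0]
  I: [ 1  0  0  0]
  L: [ 0  0  1  1]
Echelon form has 3 nonzero rows (pivots: i,m,D)
Π count = n − r = 4 − 3 = 1

1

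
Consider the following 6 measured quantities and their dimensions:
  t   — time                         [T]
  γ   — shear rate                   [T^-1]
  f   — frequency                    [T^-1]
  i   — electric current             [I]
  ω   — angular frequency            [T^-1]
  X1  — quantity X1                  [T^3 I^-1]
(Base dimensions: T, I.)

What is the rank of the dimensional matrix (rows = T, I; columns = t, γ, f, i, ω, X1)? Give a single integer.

Dimensional matrix (T×I by t×γ×f×i×ω×X1):
  T: [ 1 -1 -1  0 -1  3]
  I: [ 0  0  0  1  0 -1]
RREF → pivots at {t,i} ⇒ r = 2

2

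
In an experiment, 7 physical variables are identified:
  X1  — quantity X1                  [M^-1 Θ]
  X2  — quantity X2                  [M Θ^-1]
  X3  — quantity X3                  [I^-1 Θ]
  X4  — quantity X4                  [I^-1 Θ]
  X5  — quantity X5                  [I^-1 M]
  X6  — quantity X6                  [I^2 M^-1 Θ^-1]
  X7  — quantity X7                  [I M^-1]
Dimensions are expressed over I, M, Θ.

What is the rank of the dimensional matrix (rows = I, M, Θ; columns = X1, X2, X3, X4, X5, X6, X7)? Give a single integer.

2

Exponent matrix [I,M,Θ] × [X1,X2,X3,X4,X5,X6,X7]:
  I: [ 0  0 -1 -1 -1  2  1]
  M: [-1  1  0  0  1 -1 -1]
  Θ: [ 1 -1  1  1  0 -1  0]
Echelon form has 2 nonzero rows (pivots: X1,X3)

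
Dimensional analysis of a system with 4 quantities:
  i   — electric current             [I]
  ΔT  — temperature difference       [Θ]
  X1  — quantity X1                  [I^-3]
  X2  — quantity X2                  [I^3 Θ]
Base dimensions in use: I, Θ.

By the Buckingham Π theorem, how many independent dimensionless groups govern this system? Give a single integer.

2

Dimensional matrix (I×Θ by i×ΔT×X1×X2):
  I: [ 1  0 -3  3]
  Θ: [ 0  1  0  1]
Row reduction gives pivot columns i,ΔT; rank = 2
n=4, r=2 ⇒ 2 dimensionless groups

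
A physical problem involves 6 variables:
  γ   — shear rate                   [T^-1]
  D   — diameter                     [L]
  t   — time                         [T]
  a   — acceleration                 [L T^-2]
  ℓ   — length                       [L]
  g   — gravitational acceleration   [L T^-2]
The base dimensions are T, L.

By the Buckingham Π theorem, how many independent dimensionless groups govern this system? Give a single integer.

4

Write exponents as rows T,L / cols γ,D,t,a,ℓ,g:
  T: [-1  0  1 -2  0 -2]
  L: [ 0  1  0  1  1  1]
Row reduction gives pivot columns γ,D; rank = 2
6 vars − rank 2 = 4 Π groups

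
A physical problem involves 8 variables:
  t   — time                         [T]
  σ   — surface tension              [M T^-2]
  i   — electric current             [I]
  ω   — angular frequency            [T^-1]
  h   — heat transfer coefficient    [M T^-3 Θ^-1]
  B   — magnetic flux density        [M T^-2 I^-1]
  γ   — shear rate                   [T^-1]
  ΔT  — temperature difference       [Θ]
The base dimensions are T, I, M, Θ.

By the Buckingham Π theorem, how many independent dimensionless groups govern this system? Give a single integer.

4

Dimensional matrix (T×I×M×Θ by t×σ×i×ω×h×B×γ×ΔT):
  T: [ 1 -2  0 -1 -3 -2 -1  0]
  I: [ 0  0  1  0  0 -1  0  0]
  M: [ 0  1  0  0  1  1  0  0]
  Θ: [ 0  0  0  0 -1  0  0  1]
RREF → pivots at {t,σ,i,h} ⇒ r = 4
8 vars − rank 4 = 4 Π groups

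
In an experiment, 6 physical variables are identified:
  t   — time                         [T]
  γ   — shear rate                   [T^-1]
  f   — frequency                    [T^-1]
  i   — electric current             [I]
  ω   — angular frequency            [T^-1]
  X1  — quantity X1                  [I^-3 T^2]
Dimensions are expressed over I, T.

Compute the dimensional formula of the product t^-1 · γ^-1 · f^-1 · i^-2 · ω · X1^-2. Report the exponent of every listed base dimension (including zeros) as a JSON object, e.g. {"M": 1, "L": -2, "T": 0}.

Write exponents as rows I,T / cols t,γ,f,i,ω,X1:
  I: [ 0  0  0  1  0 -3]
  T: [ 1 -1 -1  0 -1  2]
  [I]: (-1)·0+(-1)·0+(-1)·0+(-2)·1+(1)·0+(-2)·-3 = 4
  [T]: (-1)·1+(-1)·-1+(-1)·-1+(-2)·0+(1)·-1+(-2)·2 = -4
⇒ I^4 T^-4

{"I": 4, "T": -4}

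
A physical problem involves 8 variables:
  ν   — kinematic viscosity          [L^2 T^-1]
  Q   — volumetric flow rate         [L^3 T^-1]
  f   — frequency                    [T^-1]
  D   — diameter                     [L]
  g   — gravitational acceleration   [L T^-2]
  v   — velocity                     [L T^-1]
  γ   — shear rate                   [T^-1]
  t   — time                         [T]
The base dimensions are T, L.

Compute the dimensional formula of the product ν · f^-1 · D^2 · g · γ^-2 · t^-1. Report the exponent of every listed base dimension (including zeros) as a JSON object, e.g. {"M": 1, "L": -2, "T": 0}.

{"T": -1, "L": 5}

Write exponents as rows T,L / cols ν,Q,f,D,g,v,γ,t:
  T: [-1 -1 -1  0 -2 -1 -1  1]
  L: [ 2  3  0  1  1  1  0  0]
  [T]: (1)·-1+(-1)·-1+(2)·0+(1)·-2+(-2)·-1+(-1)·1 = -1
  [L]: (1)·2+(-1)·0+(2)·1+(1)·1+(-2)·0+(-1)·0 = 5
⇒ T^-1 L^5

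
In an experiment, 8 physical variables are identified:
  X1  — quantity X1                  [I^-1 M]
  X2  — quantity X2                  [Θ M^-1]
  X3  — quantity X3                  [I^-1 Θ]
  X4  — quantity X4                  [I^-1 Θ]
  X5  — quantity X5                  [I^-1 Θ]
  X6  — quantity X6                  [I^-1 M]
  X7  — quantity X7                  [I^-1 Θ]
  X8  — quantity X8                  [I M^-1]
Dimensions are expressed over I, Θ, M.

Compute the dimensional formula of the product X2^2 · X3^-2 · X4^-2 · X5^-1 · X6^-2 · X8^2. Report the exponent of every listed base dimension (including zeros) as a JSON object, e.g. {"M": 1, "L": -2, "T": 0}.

Write exponents as rows I,Θ,M / cols X1,X2,X3,X4,X5,X6,X7,X8:
  I: [-1  0 -1 -1 -1 -1 -1  1]
  Θ: [ 0  1  1  1  1  0  1  0]
  M: [ 1 -1  0  0  0  1  0 -1]
  [I]: (2)·0+(-2)·-1+(-2)·-1+(-1)·-1+(-2)·-1+(2)·1 = 9
  [Θ]: (2)·1+(-2)·1+(-2)·1+(-1)·1+(-2)·0+(2)·0 = -3
  [M]: (2)·-1+(-2)·0+(-2)·0+(-1)·0+(-2)·1+(2)·-1 = -6
⇒ I^9 Θ^-3 M^-6

{"I": 9, "Θ": -3, "M": -6}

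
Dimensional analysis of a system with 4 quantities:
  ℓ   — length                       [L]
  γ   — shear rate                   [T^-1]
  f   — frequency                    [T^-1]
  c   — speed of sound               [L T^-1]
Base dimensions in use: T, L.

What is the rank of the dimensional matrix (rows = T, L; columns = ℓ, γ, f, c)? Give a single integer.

Write exponents as rows T,L / cols ℓ,γ,f,c:
  T: [ 0 -1 -1 -1]
  L: [ 1  0  0  1]
Row reduction gives pivot columns ℓ,γ; rank = 2

2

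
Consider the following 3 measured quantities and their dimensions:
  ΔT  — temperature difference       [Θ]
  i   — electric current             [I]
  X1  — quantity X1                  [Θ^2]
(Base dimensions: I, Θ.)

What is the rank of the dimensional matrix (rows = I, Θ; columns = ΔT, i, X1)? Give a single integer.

Dimensional matrix (I×Θ by ΔT×i×X1):
  I: [ 0  1  0]
  Θ: [ 1  0  2]
RREF → pivots at {ΔT,i} ⇒ r = 2

2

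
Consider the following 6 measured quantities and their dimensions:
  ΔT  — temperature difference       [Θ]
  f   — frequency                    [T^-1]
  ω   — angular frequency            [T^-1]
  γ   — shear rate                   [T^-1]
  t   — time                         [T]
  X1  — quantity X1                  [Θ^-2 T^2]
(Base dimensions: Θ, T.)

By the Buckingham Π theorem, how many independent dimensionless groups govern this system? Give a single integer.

4

Dimensional matrix (Θ×T by ΔT×f×ω×γ×t×X1):
  Θ: [ 1  0  0  0  0 -2]
  T: [ 0 -1 -1 -1  1  2]
Row reduction gives pivot columns ΔT,f; rank = 2
6 vars − rank 2 = 4 Π groups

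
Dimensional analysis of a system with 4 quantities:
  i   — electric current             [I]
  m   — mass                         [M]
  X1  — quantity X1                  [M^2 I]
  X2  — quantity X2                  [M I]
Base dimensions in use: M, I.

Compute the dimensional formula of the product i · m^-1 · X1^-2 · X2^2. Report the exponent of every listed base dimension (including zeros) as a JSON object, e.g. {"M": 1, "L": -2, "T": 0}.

{"M": -3, "I": 1}

Write exponents as rows M,I / cols i,m,X1,X2:
  M: [ 0  1  2  1]
  I: [ 1  0  1  1]
  [M]: (1)·0+(-1)·1+(-2)·2+(2)·1 = -3
  [I]: (1)·1+(-1)·0+(-2)·1+(2)·1 = 1
⇒ M^-3 I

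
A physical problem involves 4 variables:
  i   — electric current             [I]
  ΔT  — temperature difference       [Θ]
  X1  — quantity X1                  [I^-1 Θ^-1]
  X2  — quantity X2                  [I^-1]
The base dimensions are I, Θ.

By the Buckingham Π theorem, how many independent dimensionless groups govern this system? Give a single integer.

Write exponents as rows I,Θ / cols i,ΔT,X1,X2:
  I: [ 1  0 -1 -1]
  Θ: [ 0  1 -1  0]
RREF → pivots at {i,ΔT} ⇒ r = 2
Π count = n − r = 4 − 2 = 2

2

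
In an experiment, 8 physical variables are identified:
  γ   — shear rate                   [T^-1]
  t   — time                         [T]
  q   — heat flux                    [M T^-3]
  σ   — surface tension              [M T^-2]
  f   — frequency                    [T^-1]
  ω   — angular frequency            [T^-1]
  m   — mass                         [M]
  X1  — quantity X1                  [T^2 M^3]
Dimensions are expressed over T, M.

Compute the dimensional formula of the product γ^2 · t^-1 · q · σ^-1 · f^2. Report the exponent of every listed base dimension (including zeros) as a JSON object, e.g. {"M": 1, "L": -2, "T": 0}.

Write exponents as rows T,M / cols γ,t,q,σ,f,ω,m,X1:
  T: [-1  1 -3 -2 -1 -1  0  2]
  M: [ 0  0  1  1  0  0  1  3]
  [T]: (2)·-1+(-1)·1+(1)·-3+(-1)·-2+(2)·-1 = -6
  [M]: (2)·0+(-1)·0+(1)·1+(-1)·1+(2)·0 = 0
⇒ T^-6

{"T": -6, "M": 0}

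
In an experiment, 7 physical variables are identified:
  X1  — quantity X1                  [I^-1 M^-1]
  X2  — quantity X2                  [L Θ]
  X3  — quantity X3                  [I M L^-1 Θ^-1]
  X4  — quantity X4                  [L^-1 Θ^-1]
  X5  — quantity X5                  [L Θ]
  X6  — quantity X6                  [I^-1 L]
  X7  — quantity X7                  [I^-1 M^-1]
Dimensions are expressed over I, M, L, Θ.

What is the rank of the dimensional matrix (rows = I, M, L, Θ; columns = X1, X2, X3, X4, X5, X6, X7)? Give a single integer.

3

Exponent matrix [I,M,L,Θ] × [X1,X2,X3,X4,X5,X6,X7]:
  I: [-1  0  1  0  0 -1 -1]
  M: [-1  0  1  0  0  0 -1]
  L: [ 0  1 -1 -1  1  1  0]
  Θ: [ 0  1 -1 -1  1  0  0]
RREF → pivots at {X1,X2,X6} ⇒ r = 3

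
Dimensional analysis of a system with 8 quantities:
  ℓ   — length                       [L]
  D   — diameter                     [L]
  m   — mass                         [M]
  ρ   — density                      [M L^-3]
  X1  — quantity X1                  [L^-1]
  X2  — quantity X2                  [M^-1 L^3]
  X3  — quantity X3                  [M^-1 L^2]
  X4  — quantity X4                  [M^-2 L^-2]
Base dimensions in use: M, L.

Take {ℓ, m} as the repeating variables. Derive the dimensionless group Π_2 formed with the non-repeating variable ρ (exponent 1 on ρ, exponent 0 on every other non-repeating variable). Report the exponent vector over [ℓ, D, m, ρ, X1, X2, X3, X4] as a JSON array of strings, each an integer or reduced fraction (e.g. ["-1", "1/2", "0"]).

["3", "0", "-1", "1", "0", "0", "0", "0"]

Exponent matrix [M,L] × [ℓ,D,m,ρ,X1,X2,X3,X4]:
  M: [ 0  0  1  1  0 -1 -1 -2]
  L: [ 1  1  0 -3 -1  3  2 -2]
RREF → pivots at {ℓ,m} ⇒ r = 2
Pivot set = {ℓ,m}, free = {D,ρ,X1,X2,X3,X4}
RREF:
  r0: [   1    1    0   -3   -1    3    2   -2]
  r1: [   0    0    1    1    0   -1   -1   -2]
Fix exponent of ρ at 1, D at 0, X1 at 0, X2 at 0, X3 at 0, X4 at 0; solve each RREF row for its pivot's exponent:
  r0: exp(ℓ) + (-3)·1 = 0 ⇒ exp(ℓ) = 3
  r1: exp(m) + (1)·1 = 0 ⇒ exp(m) = -1
Π_2 = ℓ^3 · m^-1 · ρ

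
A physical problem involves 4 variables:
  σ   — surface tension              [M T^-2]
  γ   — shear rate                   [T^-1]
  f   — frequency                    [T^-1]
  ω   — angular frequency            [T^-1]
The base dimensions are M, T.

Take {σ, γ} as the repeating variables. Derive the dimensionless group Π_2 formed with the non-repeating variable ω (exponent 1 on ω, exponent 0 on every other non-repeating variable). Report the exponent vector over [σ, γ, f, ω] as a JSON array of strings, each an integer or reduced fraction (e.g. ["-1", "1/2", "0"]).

["0", "-1", "0", "1"]

Exponent matrix [M,T] × [σ,γ,f,ω]:
  M: [ 1  0  0  0]
  T: [-2 -1 -1 -1]
Row reduction gives pivot columns σ,γ; rank = 2
Repeat: σ,γ; free: f,ω
RREF:
  r0: [   1    0    0    0]
  r1: [   0    1    1    1]
Fix exponent of ω at 1, f at 0; solve each RREF row for its pivot's exponent:
  r0: exp(σ) + (0)·1 = 0 ⇒ exp(σ) = 0
  r1: exp(γ) + (1)·1 = 0 ⇒ exp(γ) = -1
Π_2 = γ^-1 · ω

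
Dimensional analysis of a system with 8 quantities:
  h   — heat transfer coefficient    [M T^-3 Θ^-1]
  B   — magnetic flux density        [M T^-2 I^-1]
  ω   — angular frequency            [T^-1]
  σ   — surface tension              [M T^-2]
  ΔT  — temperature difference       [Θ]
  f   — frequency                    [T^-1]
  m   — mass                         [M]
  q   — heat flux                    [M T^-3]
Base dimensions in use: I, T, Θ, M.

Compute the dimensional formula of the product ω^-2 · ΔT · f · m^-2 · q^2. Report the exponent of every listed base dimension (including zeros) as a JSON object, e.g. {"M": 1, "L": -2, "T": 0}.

Exponent matrix [I,T,Θ,M] × [h,B,ω,σ,ΔT,f,m,q]:
  I: [ 0 -1  0  0  0  0  0  0]
  T: [-3 -2 -1 -2  0 -1  0 -3]
  Θ: [-1  0  0  0  1  0  0  0]
  M: [ 1  1  0  1  0  0  1  1]
  [I]: (-2)·0+(1)·0+(1)·0+(-2)·0+(2)·0 = 0
  [T]: (-2)·-1+(1)·0+(1)·-1+(-2)·0+(2)·-3 = -5
  [Θ]: (-2)·0+(1)·1+(1)·0+(-2)·0+(2)·0 = 1
  [M]: (-2)·0+(1)·0+(1)·0+(-2)·1+(2)·1 = 0
⇒ T^-5 Θ

{"I": 0, "T": -5, "Θ": 1, "M": 0}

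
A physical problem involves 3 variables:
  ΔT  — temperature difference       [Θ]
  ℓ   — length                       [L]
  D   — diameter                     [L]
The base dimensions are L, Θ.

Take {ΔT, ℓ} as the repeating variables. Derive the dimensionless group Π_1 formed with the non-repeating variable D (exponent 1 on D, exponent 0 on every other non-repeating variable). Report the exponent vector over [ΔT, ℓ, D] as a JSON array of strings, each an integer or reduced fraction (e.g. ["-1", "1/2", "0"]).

["0", "-1", "1"]

Dimensional matrix (L×Θ by ΔT×ℓ×D):
  L: [ 0  1  1]
  Θ: [ 1  0  0]
Echelon form has 2 nonzero rows (pivots: ΔT,ℓ)
Pivot set = {ΔT,ℓ}, free = {D}
RREF:
  r0: [   1    0    0]
  r1: [   0    1    1]
Fix exponent of D at 1; solve each RREF row for its pivot's exponent:
  r0: exp(ΔT) + (0)·1 = 0 ⇒ exp(ΔT) = 0
  r1: exp(ℓ) + (1)·1 = 0 ⇒ exp(ℓ) = -1
Π_1 = ℓ^-1 · D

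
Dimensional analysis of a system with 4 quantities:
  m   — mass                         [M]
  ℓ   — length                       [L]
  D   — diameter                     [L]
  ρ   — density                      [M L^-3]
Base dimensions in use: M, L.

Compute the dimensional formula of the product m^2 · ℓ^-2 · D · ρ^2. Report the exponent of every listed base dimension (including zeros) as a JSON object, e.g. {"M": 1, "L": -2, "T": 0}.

{"M": 4, "L": -7}

Dimensional matrix (M×L by m×ℓ×D×ρ):
  M: [ 1  0  0  1]
  L: [ 0  1  1 -3]
  [M]: (2)·1+(-2)·0+(1)·0+(2)·1 = 4
  [L]: (2)·0+(-2)·1+(1)·1+(2)·-3 = -7
⇒ M^4 L^-7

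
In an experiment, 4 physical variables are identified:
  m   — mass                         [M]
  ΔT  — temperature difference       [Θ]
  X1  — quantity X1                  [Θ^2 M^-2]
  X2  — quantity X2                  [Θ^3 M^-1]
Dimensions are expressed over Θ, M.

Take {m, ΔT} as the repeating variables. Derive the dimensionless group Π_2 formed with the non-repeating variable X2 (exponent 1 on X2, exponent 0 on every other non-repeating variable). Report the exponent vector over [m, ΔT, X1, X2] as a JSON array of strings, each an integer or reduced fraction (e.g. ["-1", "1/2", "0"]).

Write exponents as rows Θ,M / cols m,ΔT,X1,X2:
  Θ: [ 0  1  2  3]
  M: [ 1  0 -2 -1]
RREF → pivots at {m,ΔT} ⇒ r = 2
Pivot set = {m,ΔT}, free = {X1,X2}
RREF:
  r0: [   1    0   -2   -1]
  r1: [   0    1    2    3]
Fix exponent of X2 at 1, X1 at 0; solve each RREF row for its pivot's exponent:
  r0: exp(m) + (-1)·1 = 0 ⇒ exp(m) = 1
  r1: exp(ΔT) + (3)·1 = 0 ⇒ exp(ΔT) = -3
Π_2 = m · ΔT^-3 · X2

["1", "-3", "0", "1"]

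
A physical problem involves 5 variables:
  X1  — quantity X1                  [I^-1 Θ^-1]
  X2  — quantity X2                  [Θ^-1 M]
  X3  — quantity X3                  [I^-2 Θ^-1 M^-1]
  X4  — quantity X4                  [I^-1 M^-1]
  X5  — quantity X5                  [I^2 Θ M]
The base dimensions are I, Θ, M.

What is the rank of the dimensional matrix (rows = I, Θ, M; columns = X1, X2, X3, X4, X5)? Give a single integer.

Exponent matrix [I,Θ,M] × [X1,X2,X3,X4,X5]:
  I: [-1  0 -2 -1  2]
  Θ: [-1 -1 -1  0  1]
  M: [ 0  1 -1 -1  1]
RREF → pivots at {X1,X2} ⇒ r = 2

2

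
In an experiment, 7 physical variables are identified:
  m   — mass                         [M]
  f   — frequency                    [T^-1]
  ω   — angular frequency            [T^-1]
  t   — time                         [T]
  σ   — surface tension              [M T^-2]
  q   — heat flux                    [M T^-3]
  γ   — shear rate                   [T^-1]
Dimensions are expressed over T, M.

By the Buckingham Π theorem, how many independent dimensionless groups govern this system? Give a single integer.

Exponent matrix [T,M] × [m,f,ω,t,σ,q,γ]:
  T: [ 0 -1 -1  1 -2 -3 -1]
  M: [ 1  0  0  0  1  1  0]
Echelon form has 2 nonzero rows (pivots: m,f)
Π count = n − r = 7 − 2 = 5

5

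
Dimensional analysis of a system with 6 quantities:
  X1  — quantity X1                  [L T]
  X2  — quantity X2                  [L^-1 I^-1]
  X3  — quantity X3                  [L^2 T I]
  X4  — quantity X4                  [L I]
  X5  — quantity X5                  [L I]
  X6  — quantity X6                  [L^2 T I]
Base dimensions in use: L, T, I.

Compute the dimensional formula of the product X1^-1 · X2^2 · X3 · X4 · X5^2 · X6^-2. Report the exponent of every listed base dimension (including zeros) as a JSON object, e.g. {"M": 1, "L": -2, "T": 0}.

{"L": -2, "T": -2, "I": 0}

Write exponents as rows L,T,I / cols X1,X2,X3,X4,X5,X6:
  L: [ 1 -1  2  1  1  2]
  T: [ 1  0  1  0  0  1]
  I: [ 0 -1  1  1  1  1]
  [L]: (-1)·1+(2)·-1+(1)·2+(1)·1+(2)·1+(-2)·2 = -2
  [T]: (-1)·1+(2)·0+(1)·1+(1)·0+(2)·0+(-2)·1 = -2
  [I]: (-1)·0+(2)·-1+(1)·1+(1)·1+(2)·1+(-2)·1 = 0
⇒ L^-2 T^-2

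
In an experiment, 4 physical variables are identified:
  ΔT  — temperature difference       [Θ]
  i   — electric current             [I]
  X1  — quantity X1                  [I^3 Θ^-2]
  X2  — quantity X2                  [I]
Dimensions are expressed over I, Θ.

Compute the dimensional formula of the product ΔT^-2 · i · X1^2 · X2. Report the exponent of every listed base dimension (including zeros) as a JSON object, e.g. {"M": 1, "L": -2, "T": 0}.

{"I": 8, "Θ": -6}

Write exponents as rows I,Θ / cols ΔT,i,X1,X2:
  I: [ 0  1  3  1]
  Θ: [ 1  0 -2  0]
  [I]: (-2)·0+(1)·1+(2)·3+(1)·1 = 8
  [Θ]: (-2)·1+(1)·0+(2)·-2+(1)·0 = -6
⇒ I^8 Θ^-6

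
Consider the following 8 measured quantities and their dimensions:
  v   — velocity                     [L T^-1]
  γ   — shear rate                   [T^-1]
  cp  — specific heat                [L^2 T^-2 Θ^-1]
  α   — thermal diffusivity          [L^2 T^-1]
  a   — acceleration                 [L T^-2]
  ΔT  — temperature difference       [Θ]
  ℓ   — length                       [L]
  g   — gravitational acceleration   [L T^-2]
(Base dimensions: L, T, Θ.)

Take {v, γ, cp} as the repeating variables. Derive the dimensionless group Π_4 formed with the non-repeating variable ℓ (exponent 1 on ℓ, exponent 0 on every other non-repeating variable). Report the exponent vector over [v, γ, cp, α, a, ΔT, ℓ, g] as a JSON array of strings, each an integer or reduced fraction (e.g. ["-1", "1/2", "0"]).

Dimensional matrix (L×T×Θ by v×γ×cp×α×a×ΔT×ℓ×g):
  L: [ 1  0  2  2  1  0  1  1]
  T: [-1 -1 -2 -1 -2  0  0 -2]
  Θ: [ 0  0 -1  0  0  1  0  0]
RREF → pivots at {v,γ,cp} ⇒ r = 3
Pivot set = {v,γ,cp}, free = {α,a,ΔT,ℓ,g}
RREF:
  r0: [   1    0    0    2    1    2    1    1]
  r1: [   0    1    0   -1    1    0   -1    1]
  r2: [   0    0    1    0    0   -1    0    0]
Fix exponent of ℓ at 1, α at 0, a at 0, ΔT at 0, g at 0; solve each RREF row for its pivot's exponent:
  r0: exp(v) + (1)·1 = 0 ⇒ exp(v) = -1
  r1: exp(γ) + (-1)·1 = 0 ⇒ exp(γ) = 1
  r2: exp(cp) + (0)·1 = 0 ⇒ exp(cp) = 0
Π_4 = v^-1 · γ · ℓ

["-1", "1", "0", "0", "0", "0", "1", "0"]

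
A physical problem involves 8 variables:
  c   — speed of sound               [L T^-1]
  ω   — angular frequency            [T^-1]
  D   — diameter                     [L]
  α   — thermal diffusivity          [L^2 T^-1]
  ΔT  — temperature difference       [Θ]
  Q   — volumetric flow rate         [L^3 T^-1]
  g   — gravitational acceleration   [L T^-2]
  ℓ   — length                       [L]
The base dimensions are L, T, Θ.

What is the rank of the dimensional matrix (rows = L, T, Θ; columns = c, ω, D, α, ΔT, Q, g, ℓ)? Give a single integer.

Write exponents as rows L,T,Θ / cols c,ω,D,α,ΔT,Q,g,ℓ:
  L: [ 1  0  1  2  0  3  1  1]
  T: [-1 -1  0 -1  0 -1 -2  0]
  Θ: [ 0  0  0  0  1  0  0  0]
RREF → pivots at {c,ω,ΔT} ⇒ r = 3

3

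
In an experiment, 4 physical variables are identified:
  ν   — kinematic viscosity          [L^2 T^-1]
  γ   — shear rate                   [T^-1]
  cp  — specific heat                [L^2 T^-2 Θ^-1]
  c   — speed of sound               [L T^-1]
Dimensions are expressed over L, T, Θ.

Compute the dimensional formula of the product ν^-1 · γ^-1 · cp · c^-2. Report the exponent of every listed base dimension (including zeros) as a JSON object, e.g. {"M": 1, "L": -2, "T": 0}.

Dimensional matrix (L×T×Θ by ν×γ×cp×c):
  L: [ 2  0  2  1]
  T: [-1 -1 -2 -1]
  Θ: [ 0  0 -1  0]
  [L]: (-1)·2+(-1)·0+(1)·2+(-2)·1 = -2
  [T]: (-1)·-1+(-1)·-1+(1)·-2+(-2)·-1 = 2
  [Θ]: (-1)·0+(-1)·0+(1)·-1+(-2)·0 = -1
⇒ L^-2 T^2 Θ^-1

{"L": -2, "T": 2, "Θ": -1}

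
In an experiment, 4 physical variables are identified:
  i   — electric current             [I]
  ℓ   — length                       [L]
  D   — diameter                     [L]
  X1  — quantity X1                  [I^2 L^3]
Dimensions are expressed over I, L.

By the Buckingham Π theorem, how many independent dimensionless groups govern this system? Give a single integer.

2

Exponent matrix [I,L] × [i,ℓ,D,X1]:
  I: [ 1  0  0  2]
  L: [ 0  1  1  3]
RREF → pivots at {i,ℓ} ⇒ r = 2
Π count = n − r = 4 − 2 = 2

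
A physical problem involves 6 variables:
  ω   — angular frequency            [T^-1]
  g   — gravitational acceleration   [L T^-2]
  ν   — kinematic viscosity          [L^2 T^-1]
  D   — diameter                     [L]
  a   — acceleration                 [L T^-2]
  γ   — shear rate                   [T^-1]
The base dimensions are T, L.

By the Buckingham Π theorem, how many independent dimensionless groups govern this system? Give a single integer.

Write exponents as rows T,L / cols ω,g,ν,D,a,γ:
  T: [-1 -2 -1  0 -2 -1]
  L: [ 0  1  2  1  1  0]
RREF → pivots at {ω,g} ⇒ r = 2
Π count = n − r = 6 − 2 = 4

4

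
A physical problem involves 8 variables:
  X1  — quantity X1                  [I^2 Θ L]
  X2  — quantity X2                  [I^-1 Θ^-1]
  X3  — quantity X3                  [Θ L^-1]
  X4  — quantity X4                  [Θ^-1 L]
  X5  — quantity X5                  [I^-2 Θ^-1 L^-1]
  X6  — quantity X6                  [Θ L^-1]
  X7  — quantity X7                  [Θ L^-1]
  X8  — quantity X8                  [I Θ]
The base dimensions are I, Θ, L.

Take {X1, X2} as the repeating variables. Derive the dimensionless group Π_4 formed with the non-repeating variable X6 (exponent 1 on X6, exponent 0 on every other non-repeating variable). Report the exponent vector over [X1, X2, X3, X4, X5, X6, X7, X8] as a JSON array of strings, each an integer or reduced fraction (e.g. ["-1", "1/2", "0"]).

["1", "2", "0", "0", "0", "1", "0", "0"]

Dimensional matrix (I×Θ×L by X1×X2×X3×X4×X5×X6×X7×X8):
  I: [ 2 -1  0  0 -2  0  0  1]
  Θ: [ 1 -1  1 -1 -1  1  1  1]
  L: [ 1  0 -1  1 -1 -1 -1  0]
Row reduction gives pivot columns X1,X2; rank = 2
Repeat: X1,X2; free: X3,X4,X5,X6,X7,X8
RREF:
  r0: [   1    0   -1    1   -1   -1   -1    0]
  r1: [   0    1   -2    2    0   -2   -2   -1]
  r2: [   0    0    0    0    0    0    0    0]
Fix exponent of X6 at 1, X3 at 0, X4 at 0, X5 at 0, X7 at 0, X8 at 0; solve each RREF row for its pivot's exponent:
  r0: exp(X1) + (-1)·1 = 0 ⇒ exp(X1) = 1
  r1: exp(X2) + (-2)·1 = 0 ⇒ exp(X2) = 2
Π_4 = X1 · X2^2 · X6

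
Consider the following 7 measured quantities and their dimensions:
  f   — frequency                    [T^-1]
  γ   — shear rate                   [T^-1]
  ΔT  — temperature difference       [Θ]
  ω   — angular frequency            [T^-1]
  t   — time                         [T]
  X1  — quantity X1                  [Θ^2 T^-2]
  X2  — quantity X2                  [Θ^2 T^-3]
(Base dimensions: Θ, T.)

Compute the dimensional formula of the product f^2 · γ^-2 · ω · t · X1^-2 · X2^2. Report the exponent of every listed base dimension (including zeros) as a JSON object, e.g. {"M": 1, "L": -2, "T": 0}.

{"Θ": 0, "T": -2}

Write exponents as rows Θ,T / cols f,γ,ΔT,ω,t,X1,X2:
  Θ: [ 0  0  1  0  0  2  2]
  T: [-1 -1  0 -1  1 -2 -3]
  [Θ]: (2)·0+(-2)·0+(1)·0+(1)·0+(-2)·2+(2)·2 = 0
  [T]: (2)·-1+(-2)·-1+(1)·-1+(1)·1+(-2)·-2+(2)·-3 = -2
⇒ T^-2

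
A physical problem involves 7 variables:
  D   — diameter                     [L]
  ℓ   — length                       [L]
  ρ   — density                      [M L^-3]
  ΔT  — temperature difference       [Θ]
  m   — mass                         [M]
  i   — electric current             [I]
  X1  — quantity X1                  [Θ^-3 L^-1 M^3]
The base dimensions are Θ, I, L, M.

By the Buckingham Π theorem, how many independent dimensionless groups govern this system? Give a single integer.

Write exponents as rows Θ,I,L,M / cols D,ℓ,ρ,ΔT,m,i,X1:
  Θ: [ 0  0  0  1  0  0 -3]
  I: [ 0  0  0  0  0  1  0]
  L: [ 1  1 -3  0  0  0 -1]
  M: [ 0  0  1  0  1  0  3]
Echelon form has 4 nonzero rows (pivots: D,ρ,ΔT,i)
7 vars − rank 4 = 3 Π groups

3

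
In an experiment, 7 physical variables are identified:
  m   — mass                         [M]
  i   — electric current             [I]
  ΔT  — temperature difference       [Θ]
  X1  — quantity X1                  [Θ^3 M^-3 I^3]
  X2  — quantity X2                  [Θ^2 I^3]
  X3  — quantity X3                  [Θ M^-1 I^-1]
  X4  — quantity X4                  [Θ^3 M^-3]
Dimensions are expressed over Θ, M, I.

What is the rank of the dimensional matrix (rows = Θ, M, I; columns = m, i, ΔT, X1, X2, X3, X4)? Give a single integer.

3

Dimensional matrix (Θ×M×I by m×i×ΔT×X1×X2×X3×X4):
  Θ: [ 0  0  1  3  2  1  3]
  M: [ 1  0  0 -3  0 -1 -3]
  I: [ 0  1  0  3  3 -1  0]
RREF → pivots at {m,i,ΔT} ⇒ r = 3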